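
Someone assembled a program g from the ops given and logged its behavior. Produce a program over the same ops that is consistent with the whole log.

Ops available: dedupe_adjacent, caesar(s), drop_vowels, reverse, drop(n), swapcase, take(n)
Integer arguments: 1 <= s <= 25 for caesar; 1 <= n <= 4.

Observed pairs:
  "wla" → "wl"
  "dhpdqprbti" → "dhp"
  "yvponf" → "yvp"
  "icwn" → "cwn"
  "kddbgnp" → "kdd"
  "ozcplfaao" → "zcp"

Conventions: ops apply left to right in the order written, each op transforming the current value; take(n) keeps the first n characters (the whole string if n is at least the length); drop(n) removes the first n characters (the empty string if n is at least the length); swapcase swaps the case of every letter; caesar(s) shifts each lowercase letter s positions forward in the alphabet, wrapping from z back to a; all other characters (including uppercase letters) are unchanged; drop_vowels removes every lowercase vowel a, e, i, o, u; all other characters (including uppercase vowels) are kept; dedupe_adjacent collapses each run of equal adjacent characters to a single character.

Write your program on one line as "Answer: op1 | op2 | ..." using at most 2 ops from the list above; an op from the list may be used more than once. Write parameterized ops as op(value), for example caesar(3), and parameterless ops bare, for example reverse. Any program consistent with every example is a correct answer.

drop_vowels | take(3)

Check, running the answer program on each example:
  "wla" -> "wl" -> "wl"
  "dhpdqprbti" -> "dhpdqprbt" -> "dhp"
  "yvponf" -> "yvpnf" -> "yvp"
  "icwn" -> "cwn" -> "cwn"
  "kddbgnp" -> "kddbgnp" -> "kdd"
  "ozcplfaao" -> "zcplf" -> "zcp"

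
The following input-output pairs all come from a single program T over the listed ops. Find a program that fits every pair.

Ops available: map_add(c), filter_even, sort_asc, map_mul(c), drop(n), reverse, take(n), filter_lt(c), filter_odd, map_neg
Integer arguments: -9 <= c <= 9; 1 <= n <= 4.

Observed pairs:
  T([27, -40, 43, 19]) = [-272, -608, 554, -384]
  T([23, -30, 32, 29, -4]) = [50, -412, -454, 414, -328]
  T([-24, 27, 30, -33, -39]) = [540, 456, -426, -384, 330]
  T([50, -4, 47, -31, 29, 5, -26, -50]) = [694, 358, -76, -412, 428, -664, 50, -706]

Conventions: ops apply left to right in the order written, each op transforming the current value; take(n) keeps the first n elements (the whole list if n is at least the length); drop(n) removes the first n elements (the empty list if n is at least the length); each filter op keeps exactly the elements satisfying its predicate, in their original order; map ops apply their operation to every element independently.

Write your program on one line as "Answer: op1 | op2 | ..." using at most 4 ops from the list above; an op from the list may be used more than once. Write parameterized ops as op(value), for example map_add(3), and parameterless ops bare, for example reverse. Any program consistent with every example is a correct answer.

reverse | map_mul(-7) | map_mul(2) | map_add(-6)

Check, running the answer program on each example:
  [27, -40, 43, 19] -> [19, 43, -40, 27] -> [-133, -301, 280, -189] -> [-266, -602, 560, -378] -> [-272, -608, 554, -384]
  [23, -30, 32, 29, -4] -> [-4, 29, 32, -30, 23] -> [28, -203, -224, 210, -161] -> [56, -406, -448, 420, -322] -> [50, -412, -454, 414, -328]
  [-24, 27, 30, -33, -39] -> [-39, -33, 30, 27, -24] -> [273, 231, -210, -189, 168] -> [546, 462, -420, -378, 336] -> [540, 456, -426, -384, 330]
  [50, -4, 47, -31, 29, 5, -26, -50] -> [-50, -26, 5, 29, -31, 47, -4, 50] -> [350, 182, -35, -203, 217, -329, 28, -350] -> [700, 364, -70, -406, 434, -658, 56, -700] -> [694, 358, -76, -412, 428, -664, 50, -706]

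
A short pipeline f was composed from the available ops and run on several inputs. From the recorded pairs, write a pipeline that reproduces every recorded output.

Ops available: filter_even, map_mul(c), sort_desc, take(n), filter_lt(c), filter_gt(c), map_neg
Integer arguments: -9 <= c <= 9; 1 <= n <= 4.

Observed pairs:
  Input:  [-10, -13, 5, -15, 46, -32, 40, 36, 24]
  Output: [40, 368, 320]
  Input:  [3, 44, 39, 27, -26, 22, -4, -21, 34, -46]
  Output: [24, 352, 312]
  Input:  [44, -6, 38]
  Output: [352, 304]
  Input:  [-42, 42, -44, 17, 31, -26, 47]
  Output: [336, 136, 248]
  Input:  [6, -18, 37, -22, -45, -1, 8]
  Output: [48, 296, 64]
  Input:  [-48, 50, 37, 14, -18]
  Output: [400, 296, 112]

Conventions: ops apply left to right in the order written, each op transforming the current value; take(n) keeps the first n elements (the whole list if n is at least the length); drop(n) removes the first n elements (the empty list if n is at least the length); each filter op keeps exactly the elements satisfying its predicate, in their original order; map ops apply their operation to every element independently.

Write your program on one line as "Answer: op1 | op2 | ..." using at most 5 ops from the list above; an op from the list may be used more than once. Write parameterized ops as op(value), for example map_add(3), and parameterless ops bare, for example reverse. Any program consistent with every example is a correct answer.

map_mul(-8) | map_neg | filter_gt(-2) | take(3)

Check, running the answer program on each example:
  [-10, -13, 5, -15, 46, -32, 40, 36, 24] -> [80, 104, -40, 120, -368, 256, -320, -288, -192] -> [-80, -104, 40, -120, 368, -256, 320, 288, 192] -> [40, 368, 320, 288, 192] -> [40, 368, 320]
  [3, 44, 39, 27, -26, 22, -4, -21, 34, -46] -> [-24, -352, -312, -216, 208, -176, 32, 168, -272, 368] -> [24, 352, 312, 216, -208, 176, -32, -168, 272, -368] -> [24, 352, 312, 216, 176, 272] -> [24, 352, 312]
  [44, -6, 38] -> [-352, 48, -304] -> [352, -48, 304] -> [352, 304] -> [352, 304]
  [-42, 42, -44, 17, 31, -26, 47] -> [336, -336, 352, -136, -248, 208, -376] -> [-336, 336, -352, 136, 248, -208, 376] -> [336, 136, 248, 376] -> [336, 136, 248]
  [6, -18, 37, -22, -45, -1, 8] -> [-48, 144, -296, 176, 360, 8, -64] -> [48, -144, 296, -176, -360, -8, 64] -> [48, 296, 64] -> [48, 296, 64]
  [-48, 50, 37, 14, -18] -> [384, -400, -296, -112, 144] -> [-384, 400, 296, 112, -144] -> [400, 296, 112] -> [400, 296, 112]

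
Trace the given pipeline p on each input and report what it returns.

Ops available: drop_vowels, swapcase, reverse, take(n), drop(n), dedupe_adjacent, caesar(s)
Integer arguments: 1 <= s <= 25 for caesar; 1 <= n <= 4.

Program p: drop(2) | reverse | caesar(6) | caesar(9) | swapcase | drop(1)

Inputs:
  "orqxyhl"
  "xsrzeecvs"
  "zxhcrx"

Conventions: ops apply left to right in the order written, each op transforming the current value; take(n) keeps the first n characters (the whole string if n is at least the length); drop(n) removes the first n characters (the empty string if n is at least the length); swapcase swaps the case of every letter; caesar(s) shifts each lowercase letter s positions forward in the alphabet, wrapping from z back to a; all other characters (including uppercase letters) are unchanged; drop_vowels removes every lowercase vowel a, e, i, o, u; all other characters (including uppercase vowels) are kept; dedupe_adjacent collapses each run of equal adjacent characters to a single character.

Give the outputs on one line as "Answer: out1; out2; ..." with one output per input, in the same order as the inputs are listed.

Execution, op by op:
  "orqxyhl" -> "qxyhl" -> "lhyxq" -> "rnedw" -> "awnmf" -> "AWNMF" -> "WNMF"
  "xsrzeecvs" -> "rzeecvs" -> "svceezr" -> "ybikkfx" -> "hkrttog" -> "HKRTTOG" -> "KRTTOG"
  "zxhcrx" -> "hcrx" -> "xrch" -> "dxin" -> "mgrw" -> "MGRW" -> "GRW"

"WNMF"; "KRTTOG"; "GRW"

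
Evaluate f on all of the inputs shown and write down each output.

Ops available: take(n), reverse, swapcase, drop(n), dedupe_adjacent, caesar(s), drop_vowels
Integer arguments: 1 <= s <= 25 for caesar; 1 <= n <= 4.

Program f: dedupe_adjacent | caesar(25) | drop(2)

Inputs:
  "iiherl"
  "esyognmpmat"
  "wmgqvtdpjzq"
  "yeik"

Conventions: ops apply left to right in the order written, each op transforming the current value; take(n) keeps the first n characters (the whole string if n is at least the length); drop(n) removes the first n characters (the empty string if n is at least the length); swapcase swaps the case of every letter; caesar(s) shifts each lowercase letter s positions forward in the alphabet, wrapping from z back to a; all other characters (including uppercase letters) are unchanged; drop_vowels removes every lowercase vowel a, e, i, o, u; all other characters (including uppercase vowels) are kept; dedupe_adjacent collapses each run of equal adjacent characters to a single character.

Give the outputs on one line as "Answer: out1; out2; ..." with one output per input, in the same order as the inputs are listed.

"dqk"; "xnfmlolzs"; "fpuscoiyp"; "hj"

Execution, op by op:
  "iiherl" -> "iherl" -> "hgdqk" -> "dqk"
  "esyognmpmat" -> "esyognmpmat" -> "drxnfmlolzs" -> "xnfmlolzs"
  "wmgqvtdpjzq" -> "wmgqvtdpjzq" -> "vlfpuscoiyp" -> "fpuscoiyp"
  "yeik" -> "yeik" -> "xdhj" -> "hj"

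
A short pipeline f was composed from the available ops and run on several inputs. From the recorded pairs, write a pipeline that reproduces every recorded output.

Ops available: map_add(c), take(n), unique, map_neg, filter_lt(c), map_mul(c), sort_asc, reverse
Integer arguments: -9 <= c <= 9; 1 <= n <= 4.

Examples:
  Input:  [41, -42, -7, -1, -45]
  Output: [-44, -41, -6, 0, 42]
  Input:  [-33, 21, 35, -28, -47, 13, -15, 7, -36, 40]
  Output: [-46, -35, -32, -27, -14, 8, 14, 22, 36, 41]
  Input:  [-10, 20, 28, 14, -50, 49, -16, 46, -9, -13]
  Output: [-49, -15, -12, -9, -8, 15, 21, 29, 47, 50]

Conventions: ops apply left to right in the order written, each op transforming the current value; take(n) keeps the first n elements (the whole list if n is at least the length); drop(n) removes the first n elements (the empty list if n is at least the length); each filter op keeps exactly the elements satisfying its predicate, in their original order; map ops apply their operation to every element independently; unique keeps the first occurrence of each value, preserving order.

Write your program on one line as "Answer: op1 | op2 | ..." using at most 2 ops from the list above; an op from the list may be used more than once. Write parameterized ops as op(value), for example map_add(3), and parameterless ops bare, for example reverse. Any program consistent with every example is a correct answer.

map_add(1) | sort_asc

Check, running the answer program on each example:
  [41, -42, -7, -1, -45] -> [42, -41, -6, 0, -44] -> [-44, -41, -6, 0, 42]
  [-33, 21, 35, -28, -47, 13, -15, 7, -36, 40] -> [-32, 22, 36, -27, -46, 14, -14, 8, -35, 41] -> [-46, -35, -32, -27, -14, 8, 14, 22, 36, 41]
  [-10, 20, 28, 14, -50, 49, -16, 46, -9, -13] -> [-9, 21, 29, 15, -49, 50, -15, 47, -8, -12] -> [-49, -15, -12, -9, -8, 15, 21, 29, 47, 50]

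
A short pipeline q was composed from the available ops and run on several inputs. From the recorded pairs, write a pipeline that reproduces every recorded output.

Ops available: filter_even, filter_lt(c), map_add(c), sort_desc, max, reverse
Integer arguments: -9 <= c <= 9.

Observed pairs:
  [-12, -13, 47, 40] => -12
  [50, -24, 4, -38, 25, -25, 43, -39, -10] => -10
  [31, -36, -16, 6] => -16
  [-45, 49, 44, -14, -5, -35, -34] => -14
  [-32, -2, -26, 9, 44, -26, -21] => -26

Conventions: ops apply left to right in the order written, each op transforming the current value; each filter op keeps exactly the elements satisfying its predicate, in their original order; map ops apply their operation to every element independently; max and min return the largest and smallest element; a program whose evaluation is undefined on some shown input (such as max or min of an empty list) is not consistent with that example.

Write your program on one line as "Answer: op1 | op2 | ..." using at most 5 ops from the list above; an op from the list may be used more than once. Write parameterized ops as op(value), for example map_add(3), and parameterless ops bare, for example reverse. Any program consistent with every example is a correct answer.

filter_even | filter_lt(-3) | sort_desc | max

Check, running the answer program on each example:
  [-12, -13, 47, 40] -> [-12, 40] -> [-12] -> [-12] -> -12
  [50, -24, 4, -38, 25, -25, 43, -39, -10] -> [50, -24, 4, -38, -10] -> [-24, -38, -10] -> [-10, -24, -38] -> -10
  [31, -36, -16, 6] -> [-36, -16, 6] -> [-36, -16] -> [-16, -36] -> -16
  [-45, 49, 44, -14, -5, -35, -34] -> [44, -14, -34] -> [-14, -34] -> [-14, -34] -> -14
  [-32, -2, -26, 9, 44, -26, -21] -> [-32, -2, -26, 44, -26] -> [-32, -26, -26] -> [-26, -26, -32] -> -26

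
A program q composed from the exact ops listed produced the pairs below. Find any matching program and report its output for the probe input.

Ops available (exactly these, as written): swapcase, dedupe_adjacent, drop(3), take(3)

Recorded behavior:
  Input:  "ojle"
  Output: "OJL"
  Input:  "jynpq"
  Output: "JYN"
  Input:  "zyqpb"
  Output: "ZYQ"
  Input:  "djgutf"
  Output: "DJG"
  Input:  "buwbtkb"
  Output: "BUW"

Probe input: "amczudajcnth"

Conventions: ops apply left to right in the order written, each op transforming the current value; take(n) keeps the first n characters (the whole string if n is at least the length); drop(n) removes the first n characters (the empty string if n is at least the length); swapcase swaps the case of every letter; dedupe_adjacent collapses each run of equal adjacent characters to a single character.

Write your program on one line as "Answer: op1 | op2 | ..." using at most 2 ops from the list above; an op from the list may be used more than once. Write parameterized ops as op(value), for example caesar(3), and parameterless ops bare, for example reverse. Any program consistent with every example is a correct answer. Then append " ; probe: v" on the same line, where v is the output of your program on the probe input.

take(3) | swapcase ; probe: "AMC"

Check, running the answer program on each example:
  "ojle" -> "ojl" -> "OJL"
  "jynpq" -> "jyn" -> "JYN"
  "zyqpb" -> "zyq" -> "ZYQ"
  "djgutf" -> "djg" -> "DJG"
  "buwbtkb" -> "buw" -> "BUW"
  probe: "amczudajcnth" -> "amc" -> "AMC"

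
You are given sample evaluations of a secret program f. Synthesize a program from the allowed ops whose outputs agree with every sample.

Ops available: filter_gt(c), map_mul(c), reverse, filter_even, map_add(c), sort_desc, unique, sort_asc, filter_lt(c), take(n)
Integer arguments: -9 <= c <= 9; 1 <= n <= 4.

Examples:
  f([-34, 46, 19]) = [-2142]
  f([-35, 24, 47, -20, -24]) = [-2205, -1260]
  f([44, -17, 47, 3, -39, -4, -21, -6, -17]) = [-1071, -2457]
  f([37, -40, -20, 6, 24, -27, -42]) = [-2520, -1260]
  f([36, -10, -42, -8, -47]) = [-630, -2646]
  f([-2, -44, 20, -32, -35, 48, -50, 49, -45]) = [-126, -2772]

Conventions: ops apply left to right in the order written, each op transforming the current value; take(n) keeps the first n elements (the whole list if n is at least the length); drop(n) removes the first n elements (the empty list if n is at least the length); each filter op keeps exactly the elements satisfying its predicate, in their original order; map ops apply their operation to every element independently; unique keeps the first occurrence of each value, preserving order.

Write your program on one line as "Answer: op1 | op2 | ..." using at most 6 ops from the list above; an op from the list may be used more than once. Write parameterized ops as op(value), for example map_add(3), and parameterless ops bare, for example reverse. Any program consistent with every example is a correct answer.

reverse | map_mul(7) | filter_lt(2) | map_mul(9) | reverse | take(2)

Check, running the answer program on each example:
  [-34, 46, 19] -> [19, 46, -34] -> [133, 322, -238] -> [-238] -> [-2142] -> [-2142] -> [-2142]
  [-35, 24, 47, -20, -24] -> [-24, -20, 47, 24, -35] -> [-168, -140, 329, 168, -245] -> [-168, -140, -245] -> [-1512, -1260, -2205] -> [-2205, -1260, -1512] -> [-2205, -1260]
  [44, -17, 47, 3, -39, -4, -21, -6, -17] -> [-17, -6, -21, -4, -39, 3, 47, -17, 44] -> [-119, -42, -147, -28, -273, 21, 329, -119, 308] -> [-119, -42, -147, -28, -273, -119] -> [-1071, -378, -1323, -252, -2457, -1071] -> [-1071, -2457, -252, -1323, -378, -1071] -> [-1071, -2457]
  [37, -40, -20, 6, 24, -27, -42] -> [-42, -27, 24, 6, -20, -40, 37] -> [-294, -189, 168, 42, -140, -280, 259] -> [-294, -189, -140, -280] -> [-2646, -1701, -1260, -2520] -> [-2520, -1260, -1701, -2646] -> [-2520, -1260]
  [36, -10, -42, -8, -47] -> [-47, -8, -42, -10, 36] -> [-329, -56, -294, -70, 252] -> [-329, -56, -294, -70] -> [-2961, -504, -2646, -630] -> [-630, -2646, -504, -2961] -> [-630, -2646]
  [-2, -44, 20, -32, -35, 48, -50, 49, -45] -> [-45, 49, -50, 48, -35, -32, 20, -44, -2] -> [-315, 343, -350, 336, -245, -224, 140, -308, -14] -> [-315, -350, -245, -224, -308, -14] -> [-2835, -3150, -2205, -2016, -2772, -126] -> [-126, -2772, -2016, -2205, -3150, -2835] -> [-126, -2772]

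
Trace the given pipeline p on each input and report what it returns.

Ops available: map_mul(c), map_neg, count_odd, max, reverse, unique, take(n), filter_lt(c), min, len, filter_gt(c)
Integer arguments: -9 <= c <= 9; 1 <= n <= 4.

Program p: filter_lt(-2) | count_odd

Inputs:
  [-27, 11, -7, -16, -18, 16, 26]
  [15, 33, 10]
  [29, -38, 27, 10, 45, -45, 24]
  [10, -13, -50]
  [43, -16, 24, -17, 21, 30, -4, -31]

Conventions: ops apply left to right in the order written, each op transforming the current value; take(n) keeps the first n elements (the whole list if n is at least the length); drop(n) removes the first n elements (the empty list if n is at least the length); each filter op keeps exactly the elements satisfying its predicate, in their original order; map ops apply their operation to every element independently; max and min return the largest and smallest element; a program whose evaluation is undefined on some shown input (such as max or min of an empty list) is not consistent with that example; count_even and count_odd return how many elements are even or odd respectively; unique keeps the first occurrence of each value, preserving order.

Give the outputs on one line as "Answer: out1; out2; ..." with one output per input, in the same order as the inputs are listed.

Execution, op by op:
  [-27, 11, -7, -16, -18, 16, 26] -> [-27, -7, -16, -18] -> 2
  [15, 33, 10] -> [] -> 0
  [29, -38, 27, 10, 45, -45, 24] -> [-38, -45] -> 1
  [10, -13, -50] -> [-13, -50] -> 1
  [43, -16, 24, -17, 21, 30, -4, -31] -> [-16, -17, -4, -31] -> 2

2; 0; 1; 1; 2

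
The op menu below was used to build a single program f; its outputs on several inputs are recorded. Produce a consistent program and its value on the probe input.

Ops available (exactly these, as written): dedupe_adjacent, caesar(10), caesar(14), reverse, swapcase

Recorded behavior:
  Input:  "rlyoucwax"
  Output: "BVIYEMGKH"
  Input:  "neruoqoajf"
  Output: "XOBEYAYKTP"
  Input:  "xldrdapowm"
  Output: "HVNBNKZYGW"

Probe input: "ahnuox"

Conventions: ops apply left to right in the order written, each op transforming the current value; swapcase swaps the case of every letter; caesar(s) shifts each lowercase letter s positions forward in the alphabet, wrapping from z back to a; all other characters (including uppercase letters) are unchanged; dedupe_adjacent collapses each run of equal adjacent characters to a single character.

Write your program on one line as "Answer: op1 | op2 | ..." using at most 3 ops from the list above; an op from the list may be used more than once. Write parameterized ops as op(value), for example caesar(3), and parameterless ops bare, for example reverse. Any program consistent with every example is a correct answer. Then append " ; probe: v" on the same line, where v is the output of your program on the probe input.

caesar(10) | swapcase ; probe: "KRXEYH"

Check, running the answer program on each example:
  "rlyoucwax" -> "bviyemgkh" -> "BVIYEMGKH"
  "neruoqoajf" -> "xobeyayktp" -> "XOBEYAYKTP"
  "xldrdapowm" -> "hvnbnkzygw" -> "HVNBNKZYGW"
  probe: "ahnuox" -> "krxeyh" -> "KRXEYH"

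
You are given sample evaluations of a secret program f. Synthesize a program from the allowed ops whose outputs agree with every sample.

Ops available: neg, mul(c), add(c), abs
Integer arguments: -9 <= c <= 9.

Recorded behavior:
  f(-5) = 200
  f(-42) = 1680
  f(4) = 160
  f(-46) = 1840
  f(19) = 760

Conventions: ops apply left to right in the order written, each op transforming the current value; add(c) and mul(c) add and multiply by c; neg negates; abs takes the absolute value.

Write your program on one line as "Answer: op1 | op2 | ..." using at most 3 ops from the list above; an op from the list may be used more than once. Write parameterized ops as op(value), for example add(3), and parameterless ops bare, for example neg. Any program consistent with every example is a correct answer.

mul(-8) | mul(-5) | abs

Check, running the answer program on each example:
  -5 -> 40 -> -200 -> 200
  -42 -> 336 -> -1680 -> 1680
  4 -> -32 -> 160 -> 160
  -46 -> 368 -> -1840 -> 1840
  19 -> -152 -> 760 -> 760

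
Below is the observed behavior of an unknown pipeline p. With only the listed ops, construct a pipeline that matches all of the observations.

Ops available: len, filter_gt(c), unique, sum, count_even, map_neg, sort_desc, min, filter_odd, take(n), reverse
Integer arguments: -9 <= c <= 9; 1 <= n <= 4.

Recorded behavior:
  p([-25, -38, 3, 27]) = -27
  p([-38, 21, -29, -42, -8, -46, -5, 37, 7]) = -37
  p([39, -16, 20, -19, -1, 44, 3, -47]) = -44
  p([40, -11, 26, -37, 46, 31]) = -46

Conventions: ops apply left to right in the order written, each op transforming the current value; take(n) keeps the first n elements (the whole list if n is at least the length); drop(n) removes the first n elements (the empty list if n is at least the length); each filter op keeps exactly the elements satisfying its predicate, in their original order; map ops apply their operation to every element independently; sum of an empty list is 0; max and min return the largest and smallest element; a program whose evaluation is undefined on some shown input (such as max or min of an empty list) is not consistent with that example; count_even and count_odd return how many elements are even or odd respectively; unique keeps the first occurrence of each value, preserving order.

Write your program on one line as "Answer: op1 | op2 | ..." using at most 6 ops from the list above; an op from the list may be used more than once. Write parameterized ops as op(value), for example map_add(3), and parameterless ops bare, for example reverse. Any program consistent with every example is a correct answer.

sort_desc | reverse | filter_gt(-8) | map_neg | reverse | min

Check, running the answer program on each example:
  [-25, -38, 3, 27] -> [27, 3, -25, -38] -> [-38, -25, 3, 27] -> [3, 27] -> [-3, -27] -> [-27, -3] -> -27
  [-38, 21, -29, -42, -8, -46, -5, 37, 7] -> [37, 21, 7, -5, -8, -29, -38, -42, -46] -> [-46, -42, -38, -29, -8, -5, 7, 21, 37] -> [-5, 7, 21, 37] -> [5, -7, -21, -37] -> [-37, -21, -7, 5] -> -37
  [39, -16, 20, -19, -1, 44, 3, -47] -> [44, 39, 20, 3, -1, -16, -19, -47] -> [-47, -19, -16, -1, 3, 20, 39, 44] -> [-1, 3, 20, 39, 44] -> [1, -3, -20, -39, -44] -> [-44, -39, -20, -3, 1] -> -44
  [40, -11, 26, -37, 46, 31] -> [46, 40, 31, 26, -11, -37] -> [-37, -11, 26, 31, 40, 46] -> [26, 31, 40, 46] -> [-26, -31, -40, -46] -> [-46, -40, -31, -26] -> -46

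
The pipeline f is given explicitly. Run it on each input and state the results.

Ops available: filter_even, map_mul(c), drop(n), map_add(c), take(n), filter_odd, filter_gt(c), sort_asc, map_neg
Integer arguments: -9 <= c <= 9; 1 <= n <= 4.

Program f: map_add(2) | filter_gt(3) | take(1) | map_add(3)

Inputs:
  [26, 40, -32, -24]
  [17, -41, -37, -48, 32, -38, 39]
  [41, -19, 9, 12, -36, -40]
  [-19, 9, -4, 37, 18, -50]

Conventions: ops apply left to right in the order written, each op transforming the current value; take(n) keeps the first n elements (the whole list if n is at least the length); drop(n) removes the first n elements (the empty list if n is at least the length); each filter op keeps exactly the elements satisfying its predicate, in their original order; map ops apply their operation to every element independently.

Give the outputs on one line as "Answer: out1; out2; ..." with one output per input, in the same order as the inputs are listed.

Execution, op by op:
  [26, 40, -32, -24] -> [28, 42, -30, -22] -> [28, 42] -> [28] -> [31]
  [17, -41, -37, -48, 32, -38, 39] -> [19, -39, -35, -46, 34, -36, 41] -> [19, 34, 41] -> [19] -> [22]
  [41, -19, 9, 12, -36, -40] -> [43, -17, 11, 14, -34, -38] -> [43, 11, 14] -> [43] -> [46]
  [-19, 9, -4, 37, 18, -50] -> [-17, 11, -2, 39, 20, -48] -> [11, 39, 20] -> [11] -> [14]

[31]; [22]; [46]; [14]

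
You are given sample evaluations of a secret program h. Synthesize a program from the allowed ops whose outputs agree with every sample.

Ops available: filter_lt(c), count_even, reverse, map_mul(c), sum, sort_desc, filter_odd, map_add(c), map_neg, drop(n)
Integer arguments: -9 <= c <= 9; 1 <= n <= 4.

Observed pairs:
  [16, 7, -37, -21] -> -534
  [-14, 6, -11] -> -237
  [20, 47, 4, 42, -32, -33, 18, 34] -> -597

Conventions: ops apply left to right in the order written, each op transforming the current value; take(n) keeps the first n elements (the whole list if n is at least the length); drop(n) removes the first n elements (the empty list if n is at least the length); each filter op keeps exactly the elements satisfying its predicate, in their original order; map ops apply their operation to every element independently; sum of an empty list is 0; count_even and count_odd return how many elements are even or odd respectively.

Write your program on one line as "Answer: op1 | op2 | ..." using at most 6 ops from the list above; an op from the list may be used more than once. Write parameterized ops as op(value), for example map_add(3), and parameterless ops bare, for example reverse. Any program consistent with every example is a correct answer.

map_neg | map_mul(-9) | map_add(-6) | sort_desc | filter_lt(-8) | sum

Check, running the answer program on each example:
  [16, 7, -37, -21] -> [-16, -7, 37, 21] -> [144, 63, -333, -189] -> [138, 57, -339, -195] -> [138, 57, -195, -339] -> [-195, -339] -> -534
  [-14, 6, -11] -> [14, -6, 11] -> [-126, 54, -99] -> [-132, 48, -105] -> [48, -105, -132] -> [-105, -132] -> -237
  [20, 47, 4, 42, -32, -33, 18, 34] -> [-20, -47, -4, -42, 32, 33, -18, -34] -> [180, 423, 36, 378, -288, -297, 162, 306] -> [174, 417, 30, 372, -294, -303, 156, 300] -> [417, 372, 300, 174, 156, 30, -294, -303] -> [-294, -303] -> -597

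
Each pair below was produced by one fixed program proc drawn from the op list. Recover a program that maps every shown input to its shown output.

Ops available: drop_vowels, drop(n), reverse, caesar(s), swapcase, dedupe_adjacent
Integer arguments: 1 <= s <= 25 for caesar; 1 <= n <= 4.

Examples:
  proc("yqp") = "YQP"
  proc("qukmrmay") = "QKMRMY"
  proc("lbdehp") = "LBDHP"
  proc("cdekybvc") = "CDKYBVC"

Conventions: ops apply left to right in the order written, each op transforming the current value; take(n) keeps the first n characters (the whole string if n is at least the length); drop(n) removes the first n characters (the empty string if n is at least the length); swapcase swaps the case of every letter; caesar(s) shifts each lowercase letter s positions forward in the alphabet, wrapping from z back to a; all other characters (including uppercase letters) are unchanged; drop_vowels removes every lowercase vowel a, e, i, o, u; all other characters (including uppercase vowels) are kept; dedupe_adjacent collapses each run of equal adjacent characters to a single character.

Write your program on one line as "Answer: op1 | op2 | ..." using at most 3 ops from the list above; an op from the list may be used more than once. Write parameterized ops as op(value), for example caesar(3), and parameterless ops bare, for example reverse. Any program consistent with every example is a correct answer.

drop_vowels | swapcase

Check, running the answer program on each example:
  "yqp" -> "yqp" -> "YQP"
  "qukmrmay" -> "qkmrmy" -> "QKMRMY"
  "lbdehp" -> "lbdhp" -> "LBDHP"
  "cdekybvc" -> "cdkybvc" -> "CDKYBVC"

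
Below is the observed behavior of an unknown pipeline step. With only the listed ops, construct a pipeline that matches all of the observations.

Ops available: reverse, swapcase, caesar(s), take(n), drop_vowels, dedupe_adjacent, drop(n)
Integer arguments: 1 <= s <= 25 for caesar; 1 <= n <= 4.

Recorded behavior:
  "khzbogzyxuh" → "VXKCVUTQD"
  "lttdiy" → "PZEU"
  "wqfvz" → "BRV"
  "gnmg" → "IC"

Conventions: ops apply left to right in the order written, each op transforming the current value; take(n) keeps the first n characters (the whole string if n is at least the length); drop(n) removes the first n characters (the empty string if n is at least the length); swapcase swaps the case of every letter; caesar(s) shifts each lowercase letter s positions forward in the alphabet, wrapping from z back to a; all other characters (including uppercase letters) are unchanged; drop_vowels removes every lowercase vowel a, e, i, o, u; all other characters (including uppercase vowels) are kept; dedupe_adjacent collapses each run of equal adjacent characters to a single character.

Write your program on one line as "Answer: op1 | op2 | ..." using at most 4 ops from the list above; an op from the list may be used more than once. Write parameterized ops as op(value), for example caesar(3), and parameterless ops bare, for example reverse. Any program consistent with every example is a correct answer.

caesar(22) | swapcase | drop(2)

Check, running the answer program on each example:
  "khzbogzyxuh" -> "gdvxkcvutqd" -> "GDVXKCVUTQD" -> "VXKCVUTQD"
  "lttdiy" -> "hppzeu" -> "HPPZEU" -> "PZEU"
  "wqfvz" -> "smbrv" -> "SMBRV" -> "BRV"
  "gnmg" -> "cjic" -> "CJIC" -> "IC"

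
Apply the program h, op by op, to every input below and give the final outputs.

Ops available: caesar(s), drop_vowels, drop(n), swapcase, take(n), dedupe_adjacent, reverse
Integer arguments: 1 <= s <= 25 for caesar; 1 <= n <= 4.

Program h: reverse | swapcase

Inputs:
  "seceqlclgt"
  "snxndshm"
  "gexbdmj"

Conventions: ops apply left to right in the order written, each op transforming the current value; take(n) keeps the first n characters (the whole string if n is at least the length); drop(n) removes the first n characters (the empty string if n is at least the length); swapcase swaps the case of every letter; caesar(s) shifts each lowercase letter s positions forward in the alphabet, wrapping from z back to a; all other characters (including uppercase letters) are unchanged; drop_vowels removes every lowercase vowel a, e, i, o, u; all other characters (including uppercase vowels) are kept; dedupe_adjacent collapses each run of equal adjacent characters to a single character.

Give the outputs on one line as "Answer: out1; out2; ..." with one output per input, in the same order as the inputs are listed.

"TGLCLQECES"; "MHSDNXNS"; "JMDBXEG"

Execution, op by op:
  "seceqlclgt" -> "tglclqeces" -> "TGLCLQECES"
  "snxndshm" -> "mhsdnxns" -> "MHSDNXNS"
  "gexbdmj" -> "jmdbxeg" -> "JMDBXEG"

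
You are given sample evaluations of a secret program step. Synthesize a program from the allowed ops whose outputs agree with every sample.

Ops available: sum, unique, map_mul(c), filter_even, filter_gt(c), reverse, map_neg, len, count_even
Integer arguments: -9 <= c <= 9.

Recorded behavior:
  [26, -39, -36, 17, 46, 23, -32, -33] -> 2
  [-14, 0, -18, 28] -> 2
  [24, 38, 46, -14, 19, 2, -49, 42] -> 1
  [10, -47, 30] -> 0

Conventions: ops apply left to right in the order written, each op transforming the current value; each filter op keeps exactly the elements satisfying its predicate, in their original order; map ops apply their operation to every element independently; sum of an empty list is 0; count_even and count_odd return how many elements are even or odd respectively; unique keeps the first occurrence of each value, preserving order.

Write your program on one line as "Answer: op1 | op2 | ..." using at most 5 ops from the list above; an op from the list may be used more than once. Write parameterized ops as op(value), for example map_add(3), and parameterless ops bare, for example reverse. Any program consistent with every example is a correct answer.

reverse | map_neg | filter_gt(5) | filter_even | count_even

Check, running the answer program on each example:
  [26, -39, -36, 17, 46, 23, -32, -33] -> [-33, -32, 23, 46, 17, -36, -39, 26] -> [33, 32, -23, -46, -17, 36, 39, -26] -> [33, 32, 36, 39] -> [32, 36] -> 2
  [-14, 0, -18, 28] -> [28, -18, 0, -14] -> [-28, 18, 0, 14] -> [18, 14] -> [18, 14] -> 2
  [24, 38, 46, -14, 19, 2, -49, 42] -> [42, -49, 2, 19, -14, 46, 38, 24] -> [-42, 49, -2, -19, 14, -46, -38, -24] -> [49, 14] -> [14] -> 1
  [10, -47, 30] -> [30, -47, 10] -> [-30, 47, -10] -> [47] -> [] -> 0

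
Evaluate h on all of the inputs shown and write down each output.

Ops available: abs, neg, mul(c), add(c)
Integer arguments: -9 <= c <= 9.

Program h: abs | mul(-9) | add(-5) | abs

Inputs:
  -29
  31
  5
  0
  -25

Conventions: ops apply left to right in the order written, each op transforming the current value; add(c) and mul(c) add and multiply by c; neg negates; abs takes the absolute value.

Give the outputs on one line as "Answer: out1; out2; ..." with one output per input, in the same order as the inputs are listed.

266; 284; 50; 5; 230

Execution, op by op:
  -29 -> 29 -> -261 -> -266 -> 266
  31 -> 31 -> -279 -> -284 -> 284
  5 -> 5 -> -45 -> -50 -> 50
  0 -> 0 -> 0 -> -5 -> 5
  -25 -> 25 -> -225 -> -230 -> 230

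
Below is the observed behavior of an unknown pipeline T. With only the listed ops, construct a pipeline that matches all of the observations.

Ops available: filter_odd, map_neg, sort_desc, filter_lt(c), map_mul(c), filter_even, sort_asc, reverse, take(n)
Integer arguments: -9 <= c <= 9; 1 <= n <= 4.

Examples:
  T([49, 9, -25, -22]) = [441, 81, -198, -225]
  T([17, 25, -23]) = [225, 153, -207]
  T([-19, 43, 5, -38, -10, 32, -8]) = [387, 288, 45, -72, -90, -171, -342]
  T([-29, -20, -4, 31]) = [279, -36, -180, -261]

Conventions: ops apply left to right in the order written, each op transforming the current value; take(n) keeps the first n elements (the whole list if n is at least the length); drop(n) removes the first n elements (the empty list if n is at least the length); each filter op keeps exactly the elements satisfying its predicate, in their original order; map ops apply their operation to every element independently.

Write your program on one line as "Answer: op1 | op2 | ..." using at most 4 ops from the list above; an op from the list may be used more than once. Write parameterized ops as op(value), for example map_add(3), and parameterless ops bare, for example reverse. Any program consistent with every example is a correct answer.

map_neg | sort_desc | map_mul(-9) | sort_desc

Check, running the answer program on each example:
  [49, 9, -25, -22] -> [-49, -9, 25, 22] -> [25, 22, -9, -49] -> [-225, -198, 81, 441] -> [441, 81, -198, -225]
  [17, 25, -23] -> [-17, -25, 23] -> [23, -17, -25] -> [-207, 153, 225] -> [225, 153, -207]
  [-19, 43, 5, -38, -10, 32, -8] -> [19, -43, -5, 38, 10, -32, 8] -> [38, 19, 10, 8, -5, -32, -43] -> [-342, -171, -90, -72, 45, 288, 387] -> [387, 288, 45, -72, -90, -171, -342]
  [-29, -20, -4, 31] -> [29, 20, 4, -31] -> [29, 20, 4, -31] -> [-261, -180, -36, 279] -> [279, -36, -180, -261]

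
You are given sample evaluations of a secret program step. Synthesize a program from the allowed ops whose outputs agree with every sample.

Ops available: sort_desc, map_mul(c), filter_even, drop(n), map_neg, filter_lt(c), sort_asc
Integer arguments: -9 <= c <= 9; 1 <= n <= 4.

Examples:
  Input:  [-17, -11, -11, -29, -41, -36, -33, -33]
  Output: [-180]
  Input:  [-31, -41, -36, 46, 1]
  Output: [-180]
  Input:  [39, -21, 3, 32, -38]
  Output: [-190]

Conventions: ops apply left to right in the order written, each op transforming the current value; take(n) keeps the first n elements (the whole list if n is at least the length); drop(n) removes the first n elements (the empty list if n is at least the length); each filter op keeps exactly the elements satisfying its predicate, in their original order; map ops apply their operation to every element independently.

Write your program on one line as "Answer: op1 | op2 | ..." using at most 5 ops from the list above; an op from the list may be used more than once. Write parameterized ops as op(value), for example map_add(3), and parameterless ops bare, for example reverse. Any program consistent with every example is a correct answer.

drop(1) | map_mul(5) | filter_even | sort_desc | filter_lt(8)

Check, running the answer program on each example:
  [-17, -11, -11, -29, -41, -36, -33, -33] -> [-11, -11, -29, -41, -36, -33, -33] -> [-55, -55, -145, -205, -180, -165, -165] -> [-180] -> [-180] -> [-180]
  [-31, -41, -36, 46, 1] -> [-41, -36, 46, 1] -> [-205, -180, 230, 5] -> [-180, 230] -> [230, -180] -> [-180]
  [39, -21, 3, 32, -38] -> [-21, 3, 32, -38] -> [-105, 15, 160, -190] -> [160, -190] -> [160, -190] -> [-190]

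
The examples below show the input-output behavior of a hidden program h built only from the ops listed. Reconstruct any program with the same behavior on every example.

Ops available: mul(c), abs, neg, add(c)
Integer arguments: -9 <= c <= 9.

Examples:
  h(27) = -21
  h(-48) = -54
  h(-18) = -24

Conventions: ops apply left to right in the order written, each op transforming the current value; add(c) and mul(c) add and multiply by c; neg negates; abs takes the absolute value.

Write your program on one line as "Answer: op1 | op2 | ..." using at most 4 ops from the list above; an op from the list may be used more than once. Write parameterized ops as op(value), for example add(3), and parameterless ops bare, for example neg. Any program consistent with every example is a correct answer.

neg | add(6) | abs | neg

Check, running the answer program on each example:
  27 -> -27 -> -21 -> 21 -> -21
  -48 -> 48 -> 54 -> 54 -> -54
  -18 -> 18 -> 24 -> 24 -> -24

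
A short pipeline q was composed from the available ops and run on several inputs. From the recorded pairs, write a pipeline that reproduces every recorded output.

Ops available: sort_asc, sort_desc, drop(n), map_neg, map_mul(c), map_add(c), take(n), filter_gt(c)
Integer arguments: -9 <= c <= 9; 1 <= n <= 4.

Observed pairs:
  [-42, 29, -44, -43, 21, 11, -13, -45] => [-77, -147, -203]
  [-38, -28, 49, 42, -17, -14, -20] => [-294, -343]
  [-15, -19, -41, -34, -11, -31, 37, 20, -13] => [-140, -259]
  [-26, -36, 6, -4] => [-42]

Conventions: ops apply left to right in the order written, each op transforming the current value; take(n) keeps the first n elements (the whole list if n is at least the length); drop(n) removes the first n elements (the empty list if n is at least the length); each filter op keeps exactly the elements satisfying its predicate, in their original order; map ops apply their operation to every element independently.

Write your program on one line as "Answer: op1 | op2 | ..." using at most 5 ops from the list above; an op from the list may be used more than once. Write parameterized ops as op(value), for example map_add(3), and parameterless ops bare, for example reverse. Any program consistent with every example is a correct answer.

filter_gt(0) | sort_asc | map_neg | map_mul(7)

Check, running the answer program on each example:
  [-42, 29, -44, -43, 21, 11, -13, -45] -> [29, 21, 11] -> [11, 21, 29] -> [-11, -21, -29] -> [-77, -147, -203]
  [-38, -28, 49, 42, -17, -14, -20] -> [49, 42] -> [42, 49] -> [-42, -49] -> [-294, -343]
  [-15, -19, -41, -34, -11, -31, 37, 20, -13] -> [37, 20] -> [20, 37] -> [-20, -37] -> [-140, -259]
  [-26, -36, 6, -4] -> [6] -> [6] -> [-6] -> [-42]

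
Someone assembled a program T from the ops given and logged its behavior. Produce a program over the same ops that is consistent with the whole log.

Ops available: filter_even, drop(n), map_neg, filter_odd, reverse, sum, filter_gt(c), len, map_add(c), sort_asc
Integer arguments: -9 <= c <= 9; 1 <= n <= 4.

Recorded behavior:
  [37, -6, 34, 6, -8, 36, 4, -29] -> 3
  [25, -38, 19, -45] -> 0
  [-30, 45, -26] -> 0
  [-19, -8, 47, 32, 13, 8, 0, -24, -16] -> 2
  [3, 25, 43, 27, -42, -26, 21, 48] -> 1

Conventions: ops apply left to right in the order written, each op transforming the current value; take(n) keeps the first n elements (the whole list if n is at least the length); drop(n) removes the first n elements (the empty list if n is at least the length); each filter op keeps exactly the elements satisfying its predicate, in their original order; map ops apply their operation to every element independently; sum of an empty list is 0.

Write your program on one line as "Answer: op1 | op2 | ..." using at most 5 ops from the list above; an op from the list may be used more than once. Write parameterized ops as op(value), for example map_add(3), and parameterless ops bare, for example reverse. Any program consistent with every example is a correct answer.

filter_even | filter_gt(5) | sort_asc | len

Check, running the answer program on each example:
  [37, -6, 34, 6, -8, 36, 4, -29] -> [-6, 34, 6, -8, 36, 4] -> [34, 6, 36] -> [6, 34, 36] -> 3
  [25, -38, 19, -45] -> [-38] -> [] -> [] -> 0
  [-30, 45, -26] -> [-30, -26] -> [] -> [] -> 0
  [-19, -8, 47, 32, 13, 8, 0, -24, -16] -> [-8, 32, 8, 0, -24, -16] -> [32, 8] -> [8, 32] -> 2
  [3, 25, 43, 27, -42, -26, 21, 48] -> [-42, -26, 48] -> [48] -> [48] -> 1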